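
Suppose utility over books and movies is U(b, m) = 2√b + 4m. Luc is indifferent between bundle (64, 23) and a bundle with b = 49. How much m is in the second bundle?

m = 23.5

U(64, 23) = 108.
Set U(49, m) = 108 and solve.
With b = 49: √49 = 7, so 4m = 108 − 2·7 = 94 and m = 23.5.
Check: U(49, 23.5) = 108.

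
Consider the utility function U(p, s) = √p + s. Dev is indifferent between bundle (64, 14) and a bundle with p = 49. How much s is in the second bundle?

U(64, 14) = 22.
Set U(49, s) = 22 and solve.
With p = 49: √49 = 7, so s = 22 − 7 = 15.
Check: U(49, 15) = 22.

s = 15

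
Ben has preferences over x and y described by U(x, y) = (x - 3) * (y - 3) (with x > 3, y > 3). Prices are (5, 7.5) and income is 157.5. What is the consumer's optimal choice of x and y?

MU_x = (y−3), MU_y = (x−3).
MRS = (y−3)/(x−3).
Tangency: set MRS = p_x/p_y = 5/7.5 = 2/3.
So (y − 3)/(x − 3) = 2/3, i.e. (y − 3) = (2/3)·(x − 3).
Rewrite the budget in excess-of-subsistence terms: 5·(x − 3) + 7.5·(y − 3) = 157.5 − 5·3 − 7.5·3 = 120.
Substituting, 10·(x − 3) = 120, so x − 3 = 12 and x* = 15.
Then y − 3 = (2/3)·12 = 8, so y* = 11.

x* = 15, y* = 11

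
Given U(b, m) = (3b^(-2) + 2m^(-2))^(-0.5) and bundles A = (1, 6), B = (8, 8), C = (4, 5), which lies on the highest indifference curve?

Bundle B

Evaluate utility at each bundle:
U(A) = 0.572.
U(B) = 3.578.
U(C) = 1.933.
Highest utility is B, so B ≻ C ≻ A.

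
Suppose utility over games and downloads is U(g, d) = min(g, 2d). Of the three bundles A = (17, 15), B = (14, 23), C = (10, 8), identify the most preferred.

Evaluate utility at each bundle:
U(A) = 17.
U(B) = 14.
U(C) = 10.
Highest utility is A, so A ≻ B ≻ C.

Bundle A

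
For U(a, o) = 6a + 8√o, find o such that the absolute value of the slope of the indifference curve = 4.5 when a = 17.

MU_a = 6, MU_o = 8/(2√o).
MRS = 6 ÷ (8/(2√o)).
MRS depends only on o: 1.5·√o = 4.5 ⇒ √o = 4.5/1.5 = 3 ⇒ o = 9.

o = 9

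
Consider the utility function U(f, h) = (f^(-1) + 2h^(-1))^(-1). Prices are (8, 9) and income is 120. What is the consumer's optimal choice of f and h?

For CES with ρ = -1, MRS = (1/2)·(h/f)^2.
Tangency: set MRS = p_f/p_h = 8/9.
So (h/f)^2 = 16/9; taking the square root, h/f = 4/3, i.e. h = (4/3)·f.
Substitute into the budget 8·f + 9·h = 120: 20·f = 120, so f* = 6 and h* = (4/3)·6 = 8.

f* = 6, h* = 8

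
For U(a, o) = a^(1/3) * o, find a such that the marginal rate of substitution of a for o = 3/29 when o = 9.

a = 29

MU_a = 1/3·a^(-2/3)·o and MU_o = a^(1/3).
MRS = MU_a/MU_o = (1/3)·o/a.
Substitute o = 9: MRS = 3/a. Setting 3/a = 3/29 gives a = 3/(3/29) = 29.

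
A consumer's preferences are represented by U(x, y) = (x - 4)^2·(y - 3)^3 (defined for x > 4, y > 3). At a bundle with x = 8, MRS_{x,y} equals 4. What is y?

MU_x = 2·(x−4)·(y−3)^3, MU_y = 3·(x−4)^2·(y−3)^2.
MRS = (2/3)·(y−3)/(x−4).
Substitute x = 8: MRS = (y − 3)/6. Setting this equal to 4 gives y − 3 = 4·6 = 24, so y = 27.

y = 27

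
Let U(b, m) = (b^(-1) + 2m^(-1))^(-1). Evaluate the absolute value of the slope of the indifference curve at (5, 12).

MRS = 72/25

For CES with ρ = -1, MRS = (1/2)·(m/b)^2.
At (5, 12): MRS = 72/25.
So at (5, 12) the consumer would give up 72/25 units of m for one more unit of b.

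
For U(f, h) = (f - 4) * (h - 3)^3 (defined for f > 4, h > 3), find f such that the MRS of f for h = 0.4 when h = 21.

MU_f = (h−3)^3, MU_h = 3·(f−4)·(h−3)^2.
MRS = (1/3)·(h−3)/(f−4).
Substitute h = 21: MRS = 6/(f − 4). Setting this equal to 0.4 gives f − 4 = 6/0.4 = 15, so f = 19.

f = 19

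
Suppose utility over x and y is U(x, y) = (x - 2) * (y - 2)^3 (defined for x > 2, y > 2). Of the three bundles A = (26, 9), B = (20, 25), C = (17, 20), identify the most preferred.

Evaluate utility at each bundle:
U(A) = 8232.
U(B) = 219006.
U(C) = 87480.
Highest utility is B, so B ≻ C ≻ A.

Bundle B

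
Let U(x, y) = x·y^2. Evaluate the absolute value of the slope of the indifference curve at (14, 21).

MU_x = y^2 and MU_y = 2·x·y.
MRS = MU_x/MU_y = (1/2)·y/x.
At (14, 21): MRS = 0.75.
The indifference curve has slope −0.75 at this bundle.

MRS = 0.75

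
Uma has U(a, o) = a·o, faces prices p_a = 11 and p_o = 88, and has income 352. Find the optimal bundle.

MU_a = o and MU_o = a.
MRS = MU_a/MU_o = o/a.
Tangency: set MRS = p_a/p_o = 11/88 = 0.125.
So o/a = 0.125, i.e. o = 0.125·a.
Substitute into the budget 11·a + 88·o = 352: 22·a = 352, so a* = 16.
Then o* = 0.125·16 = 2.

a* = 16, o* = 2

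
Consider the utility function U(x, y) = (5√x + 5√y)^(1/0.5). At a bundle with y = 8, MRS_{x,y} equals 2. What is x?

For CES with ρ = 0.5, MRS = √(y/x).
Setting √(8/x) = 2 gives 8/x = 4 and x = 2.

x = 2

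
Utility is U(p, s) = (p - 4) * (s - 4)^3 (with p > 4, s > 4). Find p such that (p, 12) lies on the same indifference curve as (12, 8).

p = 5

U(12, 8) = 512.
Set U(p, 12) = 512 and solve.
With s = 12: (12 − 4)^3 = 512, so (p − 4) = 512/512 = 1.
So p = 4 + 1 = 5.
Check: U(5, 12) = 512.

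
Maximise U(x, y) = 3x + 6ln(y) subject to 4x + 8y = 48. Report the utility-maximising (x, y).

MU_x = 3, MU_y = 6/y.
MRS = 3 ÷ (6/y).
Tangency: set MRS = p_x/p_y = 4/8 = 0.5.
MRS depends only on y: 0.5·y = 0.5 ⇒ y* = 0.5/0.5 = 1.
From the budget, 4·x = 48 − 8·1 = 40, so x* = 10.

x* = 10, y* = 1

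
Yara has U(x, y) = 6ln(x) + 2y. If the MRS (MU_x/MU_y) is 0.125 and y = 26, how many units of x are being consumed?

x = 24

MU_x = 6/x, MU_y = 2.
MRS = 6/x ÷ 2.
MRS depends only on x: 3/x = 0.125 ⇒ x = 3/0.125 = 24.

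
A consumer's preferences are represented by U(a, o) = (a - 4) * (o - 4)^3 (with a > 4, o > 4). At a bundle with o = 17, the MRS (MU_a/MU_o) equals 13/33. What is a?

a = 15

MU_a = (o−4)^3, MU_o = 3·(a−4)·(o−4)^2.
MRS = (1/3)·(o−4)/(a−4).
Substitute o = 17: MRS = (13/3)/(a − 4). Setting this equal to 13/33 gives a − 4 = (13/3)/(13/33) = 11, so a = 15.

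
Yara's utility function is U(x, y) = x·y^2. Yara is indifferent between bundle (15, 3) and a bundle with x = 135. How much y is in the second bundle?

y = 1

U(15, 3) = 135.
Set U(135, y) = 135 and solve.
With x = 135: y^2 = 135/135 = 1; taking the square root, y = 1.
Check: U(135, 1) = 135.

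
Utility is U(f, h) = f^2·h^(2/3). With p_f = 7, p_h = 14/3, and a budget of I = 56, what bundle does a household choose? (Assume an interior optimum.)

f* = 6, h* = 3

MU_f = 2·f·h^(2/3) and MU_h = 2/3·f^2·h^(-1/3).
MRS = MU_f/MU_h = (3)·h/f.
Tangency: set MRS = p_f/p_h = 7/(14/3) = 1.5.
So (3)·h/f = 1.5, i.e. h = 0.5·f.
Substitute into the budget 7·f + (14/3)·h = 56: (28/3)·f = 56, so f* = 6.
Then h* = 0.5·6 = 3.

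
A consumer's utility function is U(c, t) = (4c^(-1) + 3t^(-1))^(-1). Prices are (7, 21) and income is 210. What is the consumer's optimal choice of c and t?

For CES with ρ = -1, MRS = (4/3)·(t/c)^2.
Tangency: set MRS = p_c/p_t = 7/21 = 1/3.
So (t/c)^2 = 0.25; taking the square root, t/c = 0.5, i.e. t = 0.5·c.
Substitute into the budget 7·c + 21·t = 210: 17.5·c = 210, so c* = 12 and t* = 0.5·12 = 6.

c* = 12, t* = 6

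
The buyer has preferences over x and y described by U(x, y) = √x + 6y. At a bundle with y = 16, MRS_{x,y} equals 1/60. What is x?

x = 25

MU_x = 1/(2√x), MU_y = 6.
MRS = 1/(2√x) ÷ 6.
MRS depends only on x: (1/12)/√x = 1/60 ⇒ √x = (1/12)/(1/60) = 5 ⇒ x = 25.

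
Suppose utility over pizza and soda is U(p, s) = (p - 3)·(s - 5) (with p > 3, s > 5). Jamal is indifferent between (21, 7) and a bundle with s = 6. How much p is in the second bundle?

p = 39

U(21, 7) = 36.
Set U(p, 6) = 36 and solve.
With s = 6: (6 − 5) = 1, so (p − 3) = 36/1 = 36.
So p = 3 + 36 = 39.
Check: U(39, 6) = 36.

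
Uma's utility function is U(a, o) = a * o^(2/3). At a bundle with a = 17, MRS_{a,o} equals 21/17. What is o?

MU_a = o^(2/3) and MU_o = 2/3·a·o^(-1/3).
MRS = MU_a/MU_o = (1.5)·o/a.
Substitute a = 17: MRS = o/(34/3). Setting o/(34/3) = 21/17 gives o = (21/17)·(34/3) = 14.

o = 14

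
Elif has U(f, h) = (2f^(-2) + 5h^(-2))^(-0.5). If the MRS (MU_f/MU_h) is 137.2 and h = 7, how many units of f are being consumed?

f = 1

For CES with ρ = -2, MRS = (2/5)·(h/f)^3.
Setting (2/5)·(7/f)^3 = 137.2 gives (7/f)^3 = 343, so 7/f = 7 and f = 1.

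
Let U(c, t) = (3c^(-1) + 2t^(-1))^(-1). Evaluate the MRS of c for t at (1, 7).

For CES with ρ = -1, MRS = (3/2)·(t/c)^2.
At (1, 7): MRS = 73.5.
So at (1, 7) the consumer would give up 73.5 units of t for one more unit of c.

MRS = 73.5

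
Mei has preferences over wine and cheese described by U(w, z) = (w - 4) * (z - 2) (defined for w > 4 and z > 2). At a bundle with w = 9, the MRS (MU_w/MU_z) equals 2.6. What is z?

MU_w = (z−2), MU_z = (w−4).
MRS = (z−2)/(w−4).
Substitute w = 9: MRS = (z − 2)/5. Setting this equal to 2.6 gives z − 2 = 2.6·5 = 13, so z = 15.

z = 15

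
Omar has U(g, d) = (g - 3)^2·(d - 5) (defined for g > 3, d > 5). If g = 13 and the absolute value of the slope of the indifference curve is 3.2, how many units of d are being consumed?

d = 21

MU_g = 2·(g−3)·(d−5), MU_d = (g−3)^2.
MRS = (2/1)·(d−5)/(g−3).
Substitute g = 13: MRS = (d − 5)/5. Setting this equal to 3.2 gives d − 5 = 3.2·5 = 16, so d = 21.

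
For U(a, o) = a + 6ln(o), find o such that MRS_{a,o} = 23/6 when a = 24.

MU_a = 1, MU_o = 6/o.
MRS = 1 ÷ (6/o).
MRS depends only on o: (1/6)·o = 23/6 ⇒ o = (23/6)/(1/6) = 23.

o = 23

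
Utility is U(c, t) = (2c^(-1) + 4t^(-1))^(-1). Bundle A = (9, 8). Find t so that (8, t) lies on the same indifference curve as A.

t = 144/17

U depends on (c, t) only through S = 2c^(-1) + 4t^(-1), so equal utility means equal S. At (9, 8): S = 13/18.
With c = 8: 2·8^(-1) = 0.25, so 4t^(-1) = 13/18 − 0.25 = 17/36, i.e. t^(-1) = 17/144.
Hence t = 1/(17/144) = 144/17.
Check: U(8, 144/17) = 1.3846.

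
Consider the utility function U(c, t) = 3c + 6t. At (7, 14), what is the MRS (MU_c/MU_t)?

MRS = 0.5

MU_c = 3, MU_t = 6, so MRS = 3/6 = 0.5 at every bundle.
At (7, 14): MRS = 0.5.
The indifference curve has slope −0.5 at this bundle.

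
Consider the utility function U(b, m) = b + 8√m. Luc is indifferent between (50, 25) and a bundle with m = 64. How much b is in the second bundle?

U(50, 25) = 90.
Set U(b, 64) = 90 and solve.
With m = 64: √64 = 8, so b = 90 − 8·8 = 26.
Check: U(26, 64) = 90.

b = 26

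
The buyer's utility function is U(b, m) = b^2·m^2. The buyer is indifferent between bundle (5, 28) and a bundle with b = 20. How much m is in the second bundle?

m = 7

U(5, 28) = 19600.
Set U(20, m) = 19600 and solve.
With b = 20: 20^2 = 400, so m^2 = 19600/400 = 49; taking the square root, m = 7.
Check: U(20, 7) = 19600.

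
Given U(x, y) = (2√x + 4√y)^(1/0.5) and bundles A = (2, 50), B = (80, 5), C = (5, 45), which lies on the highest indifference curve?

Bundle C

Evaluate utility at each bundle:
U(A) = 968.000.
U(B) = 720.000.
U(C) = 980.000.
Highest utility is C, so C ≻ A ≻ B.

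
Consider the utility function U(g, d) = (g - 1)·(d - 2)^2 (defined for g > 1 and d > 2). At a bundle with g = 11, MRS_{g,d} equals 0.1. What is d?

MU_g = (d−2)^2, MU_d = 2·(g−1)·(d−2).
MRS = (1/2)·(d−2)/(g−1).
Substitute g = 11: MRS = (d − 2)/20. Setting this equal to 0.1 gives d − 2 = 0.1·20 = 2, so d = 4.

d = 4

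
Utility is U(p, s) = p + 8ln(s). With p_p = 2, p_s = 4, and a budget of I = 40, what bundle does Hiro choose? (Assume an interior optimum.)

p* = 12, s* = 4

MU_p = 1, MU_s = 8/s.
MRS = 1 ÷ (8/s).
Tangency: set MRS = p_p/p_s = 2/4 = 0.5.
MRS depends only on s: 0.125·s = 0.5 ⇒ s* = 0.5/0.125 = 4.
From the budget, 2·p = 40 − 4·4 = 24, so p* = 12.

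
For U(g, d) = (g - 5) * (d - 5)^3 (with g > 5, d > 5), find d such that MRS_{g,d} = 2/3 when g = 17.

MU_g = (d−5)^3, MU_d = 3·(g−5)·(d−5)^2.
MRS = (1/3)·(d−5)/(g−5).
Substitute g = 17: MRS = (d − 5)/36. Setting this equal to 2/3 gives d − 5 = (2/3)·36 = 24, so d = 29.

d = 29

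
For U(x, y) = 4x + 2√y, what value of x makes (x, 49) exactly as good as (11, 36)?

U(11, 36) = 56.
Set U(x, 49) = 56 and solve.
With y = 49: √49 = 7, so 4x = 56 − 2·7 = 42 and x = 10.5.
Check: U(10.5, 49) = 56.

x = 10.5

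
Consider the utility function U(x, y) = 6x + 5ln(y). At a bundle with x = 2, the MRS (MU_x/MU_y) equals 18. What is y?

y = 15

MU_x = 6, MU_y = 5/y.
MRS = 6 ÷ (5/y).
MRS depends only on y: 1.2·y = 18 ⇒ y = 18/1.2 = 15.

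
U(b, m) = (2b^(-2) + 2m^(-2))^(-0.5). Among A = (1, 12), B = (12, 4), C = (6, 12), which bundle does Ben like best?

Evaluate utility at each bundle:
U(A) = 0.705.
U(B) = 2.683.
U(C) = 3.795.
Highest utility is C, so C ≻ B ≻ A.

Bundle C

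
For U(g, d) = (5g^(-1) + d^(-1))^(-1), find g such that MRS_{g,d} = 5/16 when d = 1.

For CES with ρ = -1, MRS = (5/1)·(d/g)^2.
Setting (5/1)·(1/g)^2 = 5/16 gives (1/g)^2 = 1/16, so 1/g = 0.25 and g = 4.

g = 4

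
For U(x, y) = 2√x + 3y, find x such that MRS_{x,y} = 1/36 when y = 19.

x = 144

MU_x = 2/(2√x), MU_y = 3.
MRS = 2/(2√x) ÷ 3.
MRS depends only on x: (1/3)/√x = 1/36 ⇒ √x = (1/3)/(1/36) = 12 ⇒ x = 144.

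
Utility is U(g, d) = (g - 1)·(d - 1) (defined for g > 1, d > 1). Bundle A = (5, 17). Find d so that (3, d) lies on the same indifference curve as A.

U(5, 17) = 64.
Set U(3, d) = 64 and solve.
With g = 3: (3 − 1) = 2, so (d − 1) = 64/2 = 32.
So d = 1 + 32 = 33.
Check: U(3, 33) = 64.

d = 33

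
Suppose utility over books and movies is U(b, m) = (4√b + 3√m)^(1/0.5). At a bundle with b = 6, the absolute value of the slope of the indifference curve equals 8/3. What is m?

For CES with ρ = 0.5, MRS = (4/3)·√(m/b).
Setting (4/3)·√(m/6) = 8/3 gives √(m/6) = 2, so m/6 = 4 and m = 24.

m = 24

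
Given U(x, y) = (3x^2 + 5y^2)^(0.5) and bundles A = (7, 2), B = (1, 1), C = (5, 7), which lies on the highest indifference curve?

Evaluate utility at each bundle:
U(A) = 12.923.
U(B) = 2.828.
U(C) = 17.889.
Highest utility is C, so C ≻ A ≻ B.

Bundle C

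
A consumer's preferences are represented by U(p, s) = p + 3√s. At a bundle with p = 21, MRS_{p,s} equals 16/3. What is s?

MU_p = 1, MU_s = 3/(2√s).
MRS = 1 ÷ (3/(2√s)).
MRS depends only on s: (2/3)·√s = 16/3 ⇒ √s = (16/3)/(2/3) = 8 ⇒ s = 64.

s = 64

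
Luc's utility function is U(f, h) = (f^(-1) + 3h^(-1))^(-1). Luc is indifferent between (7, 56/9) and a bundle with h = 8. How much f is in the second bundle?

f = 4

U depends on (f, h) only through S = f^(-1) + 3h^(-1), so equal utility means equal S. At (7, 56/9): S = 0.625.
With h = 8: 3·8^(-1) = 0.375, so f^(-1) = 0.625 − 0.375 = 0.25.
Hence f = 1/0.25 = 4.
Check: U(4, 8) = 1.6.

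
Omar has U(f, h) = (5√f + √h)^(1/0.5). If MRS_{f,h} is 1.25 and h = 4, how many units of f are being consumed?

For CES with ρ = 0.5, MRS = (5/1)·√(h/f).
Setting (5/1)·√(4/f) = 1.25 gives √(4/f) = 0.25, so 4/f = 1/16 and f = 64.

f = 64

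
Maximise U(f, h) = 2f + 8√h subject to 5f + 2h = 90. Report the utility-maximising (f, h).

f* = 8, h* = 25

MU_f = 2, MU_h = 8/(2√h).
MRS = 2 ÷ (8/(2√h)).
Tangency: set MRS = p_f/p_h = 5/2 = 2.5.
MRS depends only on h: 0.5·√h = 2.5 ⇒ √h = 2.5/0.5 = 5 ⇒ h* = 25.
From the budget, 5·f = 90 − 2·25 = 40, so f* = 8.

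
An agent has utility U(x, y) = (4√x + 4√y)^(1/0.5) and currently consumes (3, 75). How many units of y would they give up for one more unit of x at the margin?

For CES with ρ = 0.5, MRS = √(y/x).
At (3, 75): MRS = 5.
That is, one extra unit of x is worth 5 units of y at the margin.

MRS = 5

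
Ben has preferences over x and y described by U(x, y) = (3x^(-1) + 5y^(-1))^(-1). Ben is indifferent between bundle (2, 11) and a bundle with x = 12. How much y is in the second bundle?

y = 44/15

U depends on (x, y) only through S = 3x^(-1) + 5y^(-1), so equal utility means equal S. At (2, 11): S = 43/22.
With x = 12: 3·12^(-1) = 0.25, so 5y^(-1) = 43/22 − 0.25 = 75/44, i.e. y^(-1) = 15/44.
Hence y = 1/(15/44) = 44/15.
Check: U(12, 44/15) = 0.5116.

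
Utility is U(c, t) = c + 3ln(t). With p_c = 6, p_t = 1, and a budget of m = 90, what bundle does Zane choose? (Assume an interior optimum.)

MU_c = 1, MU_t = 3/t.
MRS = 1 ÷ (3/t).
Tangency: set MRS = p_c/p_t = 6/1 = 6.
MRS depends only on t: (1/3)·t = 6 ⇒ t* = 6/(1/3) = 18.
From the budget, 6·c = 90 − 1·18 = 72, so c* = 12.

c* = 12, t* = 18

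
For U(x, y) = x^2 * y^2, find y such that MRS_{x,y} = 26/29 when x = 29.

MU_x = 2·x·y^2 and MU_y = 2·x^2·y.
MRS = MU_x/MU_y = y/x.
Substitute x = 29: MRS = y/29. Setting y/29 = 26/29 gives y = (26/29)·29 = 26.

y = 26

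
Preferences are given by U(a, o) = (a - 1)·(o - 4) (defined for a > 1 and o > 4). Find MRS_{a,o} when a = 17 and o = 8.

MRS = 0.25

MU_a = (o−4), MU_o = (a−1).
MRS = (o−4)/(a−1).
At (17, 8): MRS = 0.25.
So at (17, 8) the consumer would give up 0.25 units of o for one more unit of a.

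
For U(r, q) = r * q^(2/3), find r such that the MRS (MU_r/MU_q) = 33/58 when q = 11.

r = 29

MU_r = q^(2/3) and MU_q = 2/3·r·q^(-1/3).
MRS = MU_r/MU_q = (1.5)·q/r.
Substitute q = 11: MRS = 16.5/r. Setting 16.5/r = 33/58 gives r = 16.5/(33/58) = 29.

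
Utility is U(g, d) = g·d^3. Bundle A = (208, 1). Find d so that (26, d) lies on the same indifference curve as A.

U(208, 1) = 208.
Set U(26, d) = 208 and solve.
With g = 26: d^3 = 208/26 = 8; taking the cube root, d = 2.
Check: U(26, 2) = 208.

d = 2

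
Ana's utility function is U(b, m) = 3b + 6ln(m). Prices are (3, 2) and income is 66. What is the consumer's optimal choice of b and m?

MU_b = 3, MU_m = 6/m.
MRS = 3 ÷ (6/m).
Tangency: set MRS = p_b/p_m = 3/2 = 1.5.
MRS depends only on m: 0.5·m = 1.5 ⇒ m* = 1.5/0.5 = 3.
From the budget, 3·b = 66 − 2·3 = 60, so b* = 20.

b* = 20, m* = 3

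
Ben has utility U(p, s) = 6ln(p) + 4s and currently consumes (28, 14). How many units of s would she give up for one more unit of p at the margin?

MRS = 3/56

MU_p = 6/p, MU_s = 4.
MRS = 6/p ÷ 4.
At (28, 14): MRS = 3/56.
The indifference curve has slope −3/56 at this bundle.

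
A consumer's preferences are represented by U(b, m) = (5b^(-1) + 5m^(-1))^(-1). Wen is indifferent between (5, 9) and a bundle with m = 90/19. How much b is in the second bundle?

b = 10

U depends on (b, m) only through S = 5b^(-1) + 5m^(-1), so equal utility means equal S. At (5, 9): S = 14/9.
With m = 90/19: 5·(90/19)^(-1) = 19/18, so 5b^(-1) = 14/9 − 19/18 = 0.5, i.e. b^(-1) = 0.1.
Hence b = 1/0.1 = 10.
Check: U(10, 90/19) = 0.6429.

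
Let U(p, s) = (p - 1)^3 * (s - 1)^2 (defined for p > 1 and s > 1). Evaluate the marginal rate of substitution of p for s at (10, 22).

MU_p = 3·(p−1)^2·(s−1)^2, MU_s = 2·(p−1)^3·(s−1).
MRS = (3/2)·(s−1)/(p−1).
At (10, 22): MRS = 3.5.
The indifference curve has slope −3.5 at this bundle.

MRS = 3.5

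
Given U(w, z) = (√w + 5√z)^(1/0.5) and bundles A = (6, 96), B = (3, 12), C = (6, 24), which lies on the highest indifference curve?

Bundle A

Evaluate utility at each bundle:
U(A) = 2646.000.
U(B) = 363.000.
U(C) = 726.000.
Highest utility is A, so A ≻ C ≻ B.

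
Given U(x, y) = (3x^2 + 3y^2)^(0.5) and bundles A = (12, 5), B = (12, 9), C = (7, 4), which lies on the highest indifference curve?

Bundle B

Evaluate utility at each bundle:
U(A) = 22.517.
U(B) = 25.981.
U(C) = 13.964.
Highest utility is B, so B ≻ A ≻ C.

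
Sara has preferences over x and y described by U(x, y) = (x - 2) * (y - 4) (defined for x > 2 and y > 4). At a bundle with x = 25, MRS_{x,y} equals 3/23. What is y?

MU_x = (y−4), MU_y = (x−2).
MRS = (y−4)/(x−2).
Substitute x = 25: MRS = (y − 4)/23. Setting this equal to 3/23 gives y − 4 = (3/23)·23 = 3, so y = 7.

y = 7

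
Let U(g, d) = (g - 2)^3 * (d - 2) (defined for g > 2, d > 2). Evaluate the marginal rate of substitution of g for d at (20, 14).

MU_g = 3·(g−2)^2·(d−2), MU_d = (g−2)^3.
MRS = (3/1)·(d−2)/(g−2).
At (20, 14): MRS = 2.
That is, one extra unit of g is worth 2 units of d at the margin.

MRS = 2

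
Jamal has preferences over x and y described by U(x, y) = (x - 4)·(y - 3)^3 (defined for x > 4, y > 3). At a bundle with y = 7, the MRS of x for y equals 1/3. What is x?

MU_x = (y−3)^3, MU_y = 3·(x−4)·(y−3)^2.
MRS = (1/3)·(y−3)/(x−4).
Substitute y = 7: MRS = (4/3)/(x − 4). Setting this equal to 1/3 gives x − 4 = (4/3)/(1/3) = 4, so x = 8.

x = 8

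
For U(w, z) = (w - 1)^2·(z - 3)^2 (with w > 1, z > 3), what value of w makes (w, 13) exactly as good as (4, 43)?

w = 13

U(4, 43) = 14400.
Set U(w, 13) = 14400 and solve.
With z = 13: (13 − 3)^2 = 100, so (w − 1)^2 = 14400/100 = 144.
Taking the square root (with w > 1): w − 1 = 12, so w = 13.
Check: U(13, 13) = 14400.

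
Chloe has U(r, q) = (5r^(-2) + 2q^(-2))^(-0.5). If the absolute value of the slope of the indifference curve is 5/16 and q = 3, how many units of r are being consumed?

For CES with ρ = -2, MRS = (5/2)·(q/r)^3.
Setting (5/2)·(3/r)^3 = 5/16 gives (3/r)^3 = 0.125, so 3/r = 0.5 and r = 6.

r = 6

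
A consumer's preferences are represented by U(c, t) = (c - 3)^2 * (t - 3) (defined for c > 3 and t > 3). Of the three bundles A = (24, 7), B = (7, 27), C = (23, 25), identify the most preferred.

Bundle C

Evaluate utility at each bundle:
U(A) = 1764.
U(B) = 384.
U(C) = 8800.
Highest utility is C, so C ≻ A ≻ B.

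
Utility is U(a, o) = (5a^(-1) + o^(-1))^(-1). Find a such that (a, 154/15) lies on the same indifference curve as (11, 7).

U depends on (a, o) only through S = 5a^(-1) + o^(-1), so equal utility means equal S. At (11, 7): S = 46/77.
With o = 154/15: (154/15)^(-1) = 15/154, so 5a^(-1) = 46/77 − 15/154 = 0.5, i.e. a^(-1) = 0.1.
Hence a = 1/0.1 = 10.
Check: U(10, 154/15) = 1.6739.

a = 10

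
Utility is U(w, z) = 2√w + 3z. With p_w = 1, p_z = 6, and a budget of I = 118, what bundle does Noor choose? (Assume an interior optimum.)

MU_w = 2/(2√w), MU_z = 3.
MRS = 2/(2√w) ÷ 3.
Tangency: set MRS = p_w/p_z = 1/6.
MRS depends only on w: (1/3)/√w = 1/6 ⇒ √w = (1/3)/(1/6) = 2 ⇒ w* = 4.
From the budget, 6·z = 118 − 1·4 = 114, so z* = 19.

w* = 4, z* = 19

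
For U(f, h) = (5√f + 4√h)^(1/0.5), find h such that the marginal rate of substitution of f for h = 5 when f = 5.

For CES with ρ = 0.5, MRS = (5/4)·√(h/f).
Setting (5/4)·√(h/5) = 5 gives √(h/5) = 4, so h/5 = 16 and h = 80.

h = 80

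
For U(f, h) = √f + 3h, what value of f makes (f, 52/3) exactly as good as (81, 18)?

f = 121

U(81, 18) = 63.
Set U(f, 52/3) = 63 and solve.
With h = 52/3: √f = 63 − 3·52/3 = 11, so √f = 11 and f = 121.
Check: U(121, 52/3) = 63.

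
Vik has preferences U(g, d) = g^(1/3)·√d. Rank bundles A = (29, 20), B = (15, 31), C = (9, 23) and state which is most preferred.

Bundle A

Evaluate utility at each bundle:
U(A) = 13.740.
U(B) = 13.731.
U(C) = 9.976.
Highest utility is A, so A ≻ B ≻ C.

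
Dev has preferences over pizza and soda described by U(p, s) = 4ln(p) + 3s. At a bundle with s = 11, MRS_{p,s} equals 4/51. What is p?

p = 17

MU_p = 4/p, MU_s = 3.
MRS = 4/p ÷ 3.
MRS depends only on p: (4/3)/p = 4/51 ⇒ p = (4/3)/(4/51) = 17.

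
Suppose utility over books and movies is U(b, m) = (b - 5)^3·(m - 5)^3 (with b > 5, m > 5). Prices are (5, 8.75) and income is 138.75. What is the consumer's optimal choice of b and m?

b* = 12, m* = 9

MU_b = 3·(b−5)^2·(m−5)^3, MU_m = 3·(b−5)^3·(m−5)^2.
MRS = (m−5)/(b−5).
Tangency: set MRS = p_b/p_m = 5/8.75 = 4/7.
So (m − 5)/(b − 5) = 4/7, i.e. (m − 5) = (4/7)·(b − 5).
Rewrite the budget in excess-of-subsistence terms: 5·(b − 5) + 8.75·(m − 5) = 138.75 − 5·5 − 8.75·5 = 70.
Substituting, 10·(b − 5) = 70, so b − 5 = 7 and b* = 12.
Then m − 5 = (4/7)·7 = 4, so m* = 9.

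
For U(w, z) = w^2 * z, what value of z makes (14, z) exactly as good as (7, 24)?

z = 6

U(7, 24) = 1176.
Set U(14, z) = 1176 and solve.
With w = 14: 14^2 = 196, so z = 1176/196 = 6.
Check: U(14, 6) = 1176.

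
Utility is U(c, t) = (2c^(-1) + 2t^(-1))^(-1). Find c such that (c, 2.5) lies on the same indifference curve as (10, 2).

U depends on (c, t) only through S = 2c^(-1) + 2t^(-1), so equal utility means equal S. At (10, 2): S = 1.2.
With t = 2.5: 2·2.5^(-1) = 0.8, so 2c^(-1) = 1.2 − 0.8 = 0.4, i.e. c^(-1) = 0.2.
Hence c = 1/0.2 = 5.
Check: U(5, 2.5) = 0.8333.

c = 5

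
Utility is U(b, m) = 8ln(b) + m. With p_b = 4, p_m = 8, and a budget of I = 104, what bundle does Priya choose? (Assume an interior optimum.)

MU_b = 8/b, MU_m = 1.
MRS = 8/b ÷ 1.
Tangency: set MRS = p_b/p_m = 4/8 = 0.5.
MRS depends only on b: 8/b = 0.5 ⇒ b* = 8/0.5 = 16.
From the budget, 8·m = 104 − 4·16 = 40, so m* = 5.

b* = 16, m* = 5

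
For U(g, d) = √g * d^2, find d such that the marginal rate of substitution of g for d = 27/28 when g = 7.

d = 27

MU_g = 0.5·g^(-0.5)·d^2 and MU_d = 2·√g·d.
MRS = MU_g/MU_d = (0.25)·d/g.
Substitute g = 7: MRS = d/28. Setting d/28 = 27/28 gives d = (27/28)·28 = 27.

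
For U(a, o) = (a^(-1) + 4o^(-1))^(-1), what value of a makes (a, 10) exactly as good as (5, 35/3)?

a = 7

U depends on (a, o) only through S = a^(-1) + 4o^(-1), so equal utility means equal S. At (5, 35/3): S = 19/35.
With o = 10: 4·10^(-1) = 0.4, so a^(-1) = 19/35 − 0.4 = 1/7.
Hence a = 1/(1/7) = 7.
Check: U(7, 10) = 1.8421.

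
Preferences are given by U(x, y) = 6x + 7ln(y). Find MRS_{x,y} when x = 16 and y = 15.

MU_x = 6, MU_y = 7/y.
MRS = 6 ÷ (7/y).
At (16, 15): MRS = 90/7.
The indifference curve has slope −90/7 at this bundle.

MRS = 90/7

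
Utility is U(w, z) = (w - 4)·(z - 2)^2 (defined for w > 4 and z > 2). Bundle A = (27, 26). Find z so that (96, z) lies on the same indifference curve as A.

z = 14

U(27, 26) = 13248.
Set U(96, z) = 13248 and solve.
With w = 96: (96 − 4) = 92, so (z − 2)^2 = 13248/92 = 144.
Taking the square root (with z > 2): z − 2 = 12, so z = 14.
Check: U(96, 14) = 13248.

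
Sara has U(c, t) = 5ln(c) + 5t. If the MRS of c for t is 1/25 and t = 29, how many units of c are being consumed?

MU_c = 5/c, MU_t = 5.
MRS = 5/c ÷ 5.
MRS depends only on c: 1/c = 1/25 ⇒ c = 1/(1/25) = 25.

c = 25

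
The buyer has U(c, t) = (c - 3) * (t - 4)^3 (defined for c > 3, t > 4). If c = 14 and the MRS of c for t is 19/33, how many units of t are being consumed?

t = 23

MU_c = (t−4)^3, MU_t = 3·(c−3)·(t−4)^2.
MRS = (1/3)·(t−4)/(c−3).
Substitute c = 14: MRS = (t − 4)/33. Setting this equal to 19/33 gives t − 4 = (19/33)·33 = 19, so t = 23.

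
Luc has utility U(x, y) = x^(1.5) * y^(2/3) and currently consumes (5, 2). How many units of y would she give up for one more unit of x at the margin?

MU_x = 1.5·√x·y^(2/3) and MU_y = 2/3·x^(1.5)·y^(-1/3).
MRS = MU_x/MU_y = (2.25)·y/x.
At (5, 2): MRS = 0.9.
The indifference curve has slope −0.9 at this bundle.

MRS = 0.9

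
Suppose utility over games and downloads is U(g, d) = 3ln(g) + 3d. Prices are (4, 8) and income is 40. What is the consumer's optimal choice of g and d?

g* = 2, d* = 4

MU_g = 3/g, MU_d = 3.
MRS = 3/g ÷ 3.
Tangency: set MRS = p_g/p_d = 4/8 = 0.5.
MRS depends only on g: 1/g = 0.5 ⇒ g* = 1/0.5 = 2.
From the budget, 8·d = 40 − 4·2 = 32, so d* = 4.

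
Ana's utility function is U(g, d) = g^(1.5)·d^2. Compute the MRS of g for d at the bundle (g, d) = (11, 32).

MRS = 24/11

MU_g = 1.5·√g·d^2 and MU_d = 2·g^(1.5)·d.
MRS = MU_g/MU_d = (0.75)·d/g.
At (11, 32): MRS = 24/11.
The indifference curve has slope −24/11 at this bundle.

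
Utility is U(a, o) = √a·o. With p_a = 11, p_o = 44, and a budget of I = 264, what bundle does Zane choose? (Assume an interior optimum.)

MU_a = 0.5·a^(-0.5)·o and MU_o = √a.
MRS = MU_a/MU_o = (0.5)·o/a.
Tangency: set MRS = p_a/p_o = 11/44 = 0.25.
So (0.5)·o/a = 0.25, i.e. o = 0.5·a.
Substitute into the budget 11·a + 44·o = 264: 33·a = 264, so a* = 8.
Then o* = 0.5·8 = 4.

a* = 8, o* = 4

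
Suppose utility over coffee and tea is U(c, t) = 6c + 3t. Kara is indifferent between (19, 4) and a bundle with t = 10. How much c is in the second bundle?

U(19, 4) = 126.
Set U(c, 10) = 126 and solve.
6c + 3·10 = 126 ⇒ 6c = 96 ⇒ c = 16.
Check: U(16, 10) = 126.

c = 16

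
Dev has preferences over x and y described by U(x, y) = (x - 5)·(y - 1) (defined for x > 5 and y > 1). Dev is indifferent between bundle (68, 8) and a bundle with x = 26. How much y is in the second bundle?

U(68, 8) = 441.
Set U(26, y) = 441 and solve.
With x = 26: (26 − 5) = 21, so (y − 1) = 441/21 = 21.
So y = 1 + 21 = 22.
Check: U(26, 22) = 441.

y = 22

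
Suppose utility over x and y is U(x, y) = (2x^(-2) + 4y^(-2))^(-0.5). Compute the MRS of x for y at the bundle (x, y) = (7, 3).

MRS = 27/686

For CES with ρ = -2, MRS = (2/4)·(y/x)^3.
At (7, 3): MRS = 27/686.
The indifference curve has slope −27/686 at this bundle.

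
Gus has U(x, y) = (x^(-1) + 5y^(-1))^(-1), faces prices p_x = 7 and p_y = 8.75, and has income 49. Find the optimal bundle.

For CES with ρ = -1, MRS = (1/5)·(y/x)^2.
Tangency: set MRS = p_x/p_y = 7/8.75 = 0.8.
So (y/x)^2 = 4; taking the square root, y/x = 2, i.e. y = 2·x.
Substitute into the budget 7·x + 8.75·y = 49: 24.5·x = 49, so x* = 2 and y* = 2·2 = 4.

x* = 2, y* = 4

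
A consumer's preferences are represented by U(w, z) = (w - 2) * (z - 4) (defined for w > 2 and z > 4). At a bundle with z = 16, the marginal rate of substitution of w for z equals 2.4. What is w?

w = 7

MU_w = (z−4), MU_z = (w−2).
MRS = (z−4)/(w−2).
Substitute z = 16: MRS = 12/(w − 2). Setting this equal to 2.4 gives w − 2 = 12/2.4 = 5, so w = 7.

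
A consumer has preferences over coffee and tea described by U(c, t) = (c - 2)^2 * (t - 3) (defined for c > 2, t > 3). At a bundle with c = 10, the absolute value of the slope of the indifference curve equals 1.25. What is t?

t = 8

MU_c = 2·(c−2)·(t−3), MU_t = (c−2)^2.
MRS = (2/1)·(t−3)/(c−2).
Substitute c = 10: MRS = (t − 3)/4. Setting this equal to 1.25 gives t − 3 = 1.25·4 = 5, so t = 8.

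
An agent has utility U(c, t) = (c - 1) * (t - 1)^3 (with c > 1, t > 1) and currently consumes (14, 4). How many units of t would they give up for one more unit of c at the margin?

MU_c = (t−1)^3, MU_t = 3·(c−1)·(t−1)^2.
MRS = (1/3)·(t−1)/(c−1).
At (14, 4): MRS = 1/13.
So at (14, 4) the consumer would give up 1/13 units of t for one more unit of c.

MRS = 1/13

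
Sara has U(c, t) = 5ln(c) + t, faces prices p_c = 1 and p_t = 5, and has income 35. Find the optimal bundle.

MU_c = 5/c, MU_t = 1.
MRS = 5/c ÷ 1.
Tangency: set MRS = p_c/p_t = 1/5 = 0.2.
MRS depends only on c: 5/c = 0.2 ⇒ c* = 5/0.2 = 25.
From the budget, 5·t = 35 − 1·25 = 10, so t* = 2.

c* = 25, t* = 2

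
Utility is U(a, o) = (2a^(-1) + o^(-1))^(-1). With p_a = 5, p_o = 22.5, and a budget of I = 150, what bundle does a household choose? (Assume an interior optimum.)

a* = 12, o* = 4

For CES with ρ = -1, MRS = (2/1)·(o/a)^2.
Tangency: set MRS = p_a/p_o = 5/22.5 = 2/9.
So (o/a)^2 = 1/9; taking the square root, o/a = 1/3, i.e. o = (1/3)·a.
Substitute into the budget 5·a + 22.5·o = 150: 12.5·a = 150, so a* = 12 and o* = (1/3)·12 = 4.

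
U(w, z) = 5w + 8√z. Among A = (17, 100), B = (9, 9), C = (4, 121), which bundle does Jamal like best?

Evaluate utility at each bundle:
U(A) = 165.000.
U(B) = 69.000.
U(C) = 108.000.
Highest utility is A, so A ≻ C ≻ B.

Bundle A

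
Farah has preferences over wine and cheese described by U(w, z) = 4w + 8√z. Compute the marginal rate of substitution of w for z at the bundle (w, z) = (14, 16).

MU_w = 4, MU_z = 8/(2√z).
MRS = 4 ÷ (8/(2√z)).
At (14, 16): MRS = 4.
The indifference curve has slope −4 at this bundle.

MRS = 4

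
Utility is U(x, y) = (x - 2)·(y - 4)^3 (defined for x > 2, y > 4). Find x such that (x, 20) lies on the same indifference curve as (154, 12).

x = 21

U(154, 12) = 77824.
Set U(x, 20) = 77824 and solve.
With y = 20: (20 − 4)^3 = 4096, so (x − 2) = 77824/4096 = 19.
So x = 2 + 19 = 21.
Check: U(21, 20) = 77824.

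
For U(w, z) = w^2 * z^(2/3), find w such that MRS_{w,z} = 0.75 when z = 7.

w = 28

MU_w = 2·w·z^(2/3) and MU_z = 2/3·w^2·z^(-1/3).
MRS = MU_w/MU_z = (3)·z/w.
Substitute z = 7: MRS = 21/w. Setting 21/w = 0.75 gives w = 21/0.75 = 28.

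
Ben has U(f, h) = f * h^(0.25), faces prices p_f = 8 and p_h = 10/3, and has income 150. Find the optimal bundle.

MU_f = h^(0.25) and MU_h = 0.25·f·h^(-0.75).
MRS = MU_f/MU_h = (4)·h/f.
Tangency: set MRS = p_f/p_h = 8/(10/3) = 2.4.
So (4)·h/f = 2.4, i.e. h = 0.6·f.
Substitute into the budget 8·f + (10/3)·h = 150: 10·f = 150, so f* = 15.
Then h* = 0.6·15 = 9.

f* = 15, h* = 9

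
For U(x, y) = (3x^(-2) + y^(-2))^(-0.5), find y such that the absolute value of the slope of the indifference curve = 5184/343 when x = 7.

For CES with ρ = -2, MRS = (3/1)·(y/x)^3.
Setting (3/1)·(y/7)^3 = 5184/343 gives (y/7)^3 = 1728/343, so y/7 = 12/7 and y = 12.

y = 12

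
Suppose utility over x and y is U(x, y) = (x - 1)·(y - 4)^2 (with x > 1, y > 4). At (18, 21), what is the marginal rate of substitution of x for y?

MU_x = (y−4)^2, MU_y = 2·(x−1)·(y−4).
MRS = (1/2)·(y−4)/(x−1).
At (18, 21): MRS = 0.5.
The indifference curve has slope −0.5 at this bundle.

MRS = 0.5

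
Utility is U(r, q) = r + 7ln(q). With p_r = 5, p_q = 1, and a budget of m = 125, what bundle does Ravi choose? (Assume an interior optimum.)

r* = 18, q* = 35

MU_r = 1, MU_q = 7/q.
MRS = 1 ÷ (7/q).
Tangency: set MRS = p_r/p_q = 5/1 = 5.
MRS depends only on q: (1/7)·q = 5 ⇒ q* = 5/(1/7) = 35.
From the budget, 5·r = 125 − 1·35 = 90, so r* = 18.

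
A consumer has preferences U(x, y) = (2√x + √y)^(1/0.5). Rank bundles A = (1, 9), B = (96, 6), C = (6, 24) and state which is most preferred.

Bundle B

Evaluate utility at each bundle:
U(A) = 25.000.
U(B) = 486.000.
U(C) = 96.000.
Highest utility is B, so B ≻ C ≻ A.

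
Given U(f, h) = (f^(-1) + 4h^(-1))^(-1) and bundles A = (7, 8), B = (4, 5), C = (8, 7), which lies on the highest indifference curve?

Evaluate utility at each bundle:
U(A) = 1.556.
U(B) = 0.952.
U(C) = 1.436.
Highest utility is A, so A ≻ C ≻ B.

Bundle A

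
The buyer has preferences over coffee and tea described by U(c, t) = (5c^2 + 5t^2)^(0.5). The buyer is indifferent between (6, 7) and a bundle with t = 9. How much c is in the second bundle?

U depends on (c, t) only through S = 5c^2 + 5t^2, so equal utility means equal S. At (6, 7): S = 425.
With t = 9: 5·9^2 = 405, so 5c^2 = 425 − 405 = 20, i.e. c^2 = 4.
Hence c = √4 = 2.
Check: U(2, 9) = 20.6155.

c = 2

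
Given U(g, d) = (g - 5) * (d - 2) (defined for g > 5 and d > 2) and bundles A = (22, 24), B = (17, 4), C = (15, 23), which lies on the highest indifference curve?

Evaluate utility at each bundle:
U(A) = 374.
U(B) = 24.
U(C) = 210.
Highest utility is A, so A ≻ C ≻ B.

Bundle A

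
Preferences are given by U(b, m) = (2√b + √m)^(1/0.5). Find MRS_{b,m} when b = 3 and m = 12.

MRS = 4

For CES with ρ = 0.5, MRS = (2/1)·√(m/b).
At (3, 12): MRS = 4.
So at (3, 12) the consumer would give up 4 units of m for one more unit of b.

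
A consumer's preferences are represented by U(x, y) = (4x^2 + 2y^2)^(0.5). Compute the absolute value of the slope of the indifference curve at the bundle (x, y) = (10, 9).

MRS = 20/9

For CES with ρ = 2, MRS = (4/2)·(y/x)^(-1).
At (10, 9): MRS = 20/9.
That is, one extra unit of x is worth 20/9 units of y at the margin.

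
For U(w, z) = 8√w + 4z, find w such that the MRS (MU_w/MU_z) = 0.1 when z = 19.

MU_w = 8/(2√w), MU_z = 4.
MRS = 8/(2√w) ÷ 4.
MRS depends only on w: 1/√w = 0.1 ⇒ √w = 1/0.1 = 10 ⇒ w = 100.

w = 100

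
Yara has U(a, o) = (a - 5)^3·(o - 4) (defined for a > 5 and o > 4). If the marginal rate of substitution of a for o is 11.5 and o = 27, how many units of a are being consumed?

a = 11

MU_a = 3·(a−5)^2·(o−4), MU_o = (a−5)^3.
MRS = (3/1)·(o−4)/(a−5).
Substitute o = 27: MRS = 69/(a − 5). Setting this equal to 11.5 gives a − 5 = 69/11.5 = 6, so a = 11.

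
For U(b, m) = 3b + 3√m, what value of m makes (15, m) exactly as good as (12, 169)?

U(12, 169) = 75.
Set U(15, m) = 75 and solve.
With b = 15: 3√m = 75 − 3·15 = 30, so √m = 10 and m = 100.
Check: U(15, 100) = 75.

m = 100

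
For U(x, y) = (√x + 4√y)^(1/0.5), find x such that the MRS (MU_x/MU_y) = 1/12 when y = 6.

x = 54

For CES with ρ = 0.5, MRS = (1/4)·√(y/x).
Setting (1/4)·√(6/x) = 1/12 gives √(6/x) = 1/3, so 6/x = 1/9 and x = 54.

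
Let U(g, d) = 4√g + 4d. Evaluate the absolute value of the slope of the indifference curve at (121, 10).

MU_g = 4/(2√g), MU_d = 4.
MRS = 4/(2√g) ÷ 4.
At (121, 10): MRS = 1/22.
The indifference curve has slope −1/22 at this bundle.

MRS = 1/22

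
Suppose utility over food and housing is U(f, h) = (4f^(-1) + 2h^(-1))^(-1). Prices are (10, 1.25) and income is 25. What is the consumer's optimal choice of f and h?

For CES with ρ = -1, MRS = (4/2)·(h/f)^2.
Tangency: set MRS = p_f/p_h = 10/1.25 = 8.
So (h/f)^2 = 4; taking the square root, h/f = 2, i.e. h = 2·f.
Substitute into the budget 10·f + 1.25·h = 25: 12.5·f = 25, so f* = 2 and h* = 2·2 = 4.

f* = 2, h* = 4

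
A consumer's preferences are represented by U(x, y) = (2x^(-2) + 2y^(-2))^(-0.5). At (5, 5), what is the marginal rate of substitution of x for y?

For CES with ρ = -2, MRS = (y/x)^3.
At (5, 5): MRS = 1.
That is, one extra unit of x is worth 1 units of y at the margin.

MRS = 1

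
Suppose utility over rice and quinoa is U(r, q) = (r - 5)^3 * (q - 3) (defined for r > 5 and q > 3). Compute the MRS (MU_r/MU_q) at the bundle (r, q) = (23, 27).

MRS = 4

MU_r = 3·(r−5)^2·(q−3), MU_q = (r−5)^3.
MRS = (3/1)·(q−3)/(r−5).
At (23, 27): MRS = 4.
That is, one extra unit of r is worth 4 units of q at the margin.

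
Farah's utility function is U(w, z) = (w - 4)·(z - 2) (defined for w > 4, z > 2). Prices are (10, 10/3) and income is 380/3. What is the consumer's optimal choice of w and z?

MU_w = (z−2), MU_z = (w−4).
MRS = (z−2)/(w−4).
Tangency: set MRS = p_w/p_z = 10/(10/3) = 3.
So (z − 2)/(w − 4) = 3, i.e. (z − 2) = 3·(w − 4).
Rewrite the budget in excess-of-subsistence terms: 10·(w − 4) + (10/3)·(z − 2) = 380/3 − 10·4 − (10/3)·2 = 80.
Substituting, 20·(w − 4) = 80, so w − 4 = 4 and w* = 8.
Then z − 2 = 3·4 = 12, so z* = 14.

w* = 8, z* = 14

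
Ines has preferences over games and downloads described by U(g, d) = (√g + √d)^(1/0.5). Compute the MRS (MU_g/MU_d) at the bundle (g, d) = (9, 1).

For CES with ρ = 0.5, MRS = √(d/g).
At (9, 1): MRS = 1/3.
So at (9, 1) the consumer would give up 1/3 units of d for one more unit of g.

MRS = 1/3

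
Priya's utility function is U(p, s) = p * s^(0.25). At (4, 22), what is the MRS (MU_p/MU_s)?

MU_p = s^(0.25) and MU_s = 0.25·p·s^(-0.75).
MRS = MU_p/MU_s = (4)·s/p.
At (4, 22): MRS = 22.
So at (4, 22) the consumer would give up 22 units of s for one more unit of p.

MRS = 22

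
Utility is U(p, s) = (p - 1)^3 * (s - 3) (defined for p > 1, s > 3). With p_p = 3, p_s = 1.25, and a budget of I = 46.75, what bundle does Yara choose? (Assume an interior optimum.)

MU_p = 3·(p−1)^2·(s−3), MU_s = (p−1)^3.
MRS = (3/1)·(s−3)/(p−1).
Tangency: set MRS = p_p/p_s = 3/1.25 = 2.4.
So (3/1)·(s − 3)/(p − 1) = 2.4, i.e. (s − 3) = 0.8·(p − 1).
Rewrite the budget in excess-of-subsistence terms: 3·(p − 1) + 1.25·(s − 3) = 46.75 − 3·1 − 1.25·3 = 40.
Substituting, 4·(p − 1) = 40, so p − 1 = 10 and p* = 11.
Then s − 3 = 0.8·10 = 8, so s* = 11.

p* = 11, s* = 11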